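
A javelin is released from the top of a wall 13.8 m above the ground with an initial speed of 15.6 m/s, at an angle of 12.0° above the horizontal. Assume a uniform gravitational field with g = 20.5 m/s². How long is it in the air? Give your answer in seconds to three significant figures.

1.33 s

Resolve: vₓ = 15.60 cos 12.0° = 15.26 m/s and v_y0 = 15.60 sin 12.0° = 3.243 m/s.
With up positive and y = 0 at the ground: y(t) = 13.8 + (3.243) t − 10.25 t². Setting y = 0 and taking the positive root: t = [3.243 + √(3.243² + 2·20.5·13.8)] / 20.5 = (3.243 + 24.01) / 20.5 = 1.329 s.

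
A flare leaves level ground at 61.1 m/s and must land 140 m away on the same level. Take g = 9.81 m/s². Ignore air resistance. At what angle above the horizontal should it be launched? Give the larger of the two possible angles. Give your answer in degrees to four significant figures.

From R = (v₀²/g) sin 2θ: sin 2θ = 9.81 × 140 / 3733.2 = 0.3679.
2θ = 21.59° or 180° − 21.59° = 158.4°, so θ = 10.79° or 79.21°.
The larger angle is 79.21°.

79.21°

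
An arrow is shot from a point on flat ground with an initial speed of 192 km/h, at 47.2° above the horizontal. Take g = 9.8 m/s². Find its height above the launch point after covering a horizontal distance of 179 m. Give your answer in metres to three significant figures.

73.7 m

Convert: 192 km/h = 192/3.6 = 53.33 m/s.
Resolve: vₓ = 53.33 cos 47.2° = 36.24 m/s and v_y0 = 53.33 sin 47.2° = 39.13 m/s.
Time to reach x = 179 m: t = x/vₓ = 179/36.24 = 4.940 s.
Height: y = v_y0 t − ½ g t² = 39.13 × 4.940 − 4.900 × 4.940² = 193.3 − 119.6 = 73.74 m.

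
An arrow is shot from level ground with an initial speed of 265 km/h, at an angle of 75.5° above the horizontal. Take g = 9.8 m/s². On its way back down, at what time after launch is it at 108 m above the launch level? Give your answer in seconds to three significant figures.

12.8 s

Convert: 265 km/h = 265/3.6 = 73.61 m/s.
Components: vₓ = 73.61 cos 75.5° = 18.43 m/s, v_y0 = 73.61 sin 75.5° = 71.27 m/s.
Set y = v_y0 t − ½ g t² = 108: 4.900 t² − 71.27 t + 108 = 0.
Quadratic formula: t = (71.27 ± √2962.1) / 9.80 = (71.27 ± 54.43) / 9.80 → t = 1.718 s or 12.83 s.
The descending-branch root is 12.83 s.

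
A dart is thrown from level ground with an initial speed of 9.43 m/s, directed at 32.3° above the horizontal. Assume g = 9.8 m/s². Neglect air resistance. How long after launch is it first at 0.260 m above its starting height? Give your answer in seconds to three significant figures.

Components: vₓ = 9.430 cos 32.3° = 7.971 m/s, v_y0 = 9.430 sin 32.3° = 5.039 m/s.
Height y(t) = 5.039 t − 4.900 t² = 0.260 gives 4.900 t² − 5.039 t + 0.260 = 0.
Quadratic formula: t = (5.039 ± √20.295) / 9.80 = (5.039 ± 4.505) / 9.80 → t = 0.05448 s or 0.9739 s.
The first (ascending) time is 0.05448 s.

0.0545 s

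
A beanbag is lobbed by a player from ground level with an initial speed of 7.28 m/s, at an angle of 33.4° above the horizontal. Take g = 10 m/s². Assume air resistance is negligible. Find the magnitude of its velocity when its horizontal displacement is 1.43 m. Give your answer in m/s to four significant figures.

6.299 m/s

vₓ = 7.280 cos 33.4° = 6.078 m/s; v_y0 = 7.280 sin 33.4° = 4.007 m/s.
At x = 1.43 m, t = x/vₓ = 1.43/6.078 = 0.2353 s.
Vertical velocity there: v_y = v_y0 − g t = 4.007 − 10.0 × 0.2353 = 1.655 m/s.
Speed: √(vₓ² + v_y²) = √(6.078² + 1.655²) = 6.299 m/s.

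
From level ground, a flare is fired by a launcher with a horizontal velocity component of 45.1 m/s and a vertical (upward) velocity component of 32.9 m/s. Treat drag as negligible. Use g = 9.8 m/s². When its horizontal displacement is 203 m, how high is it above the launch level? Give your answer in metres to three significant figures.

Time to reach x = 203 m: t = x/vₓ = 203/45.10 = 4.501 s.
Height: y = v_y0 t − ½ g t² = 32.90 × 4.501 − 4.900 × 4.501² = 148.1 − 99.27 = 48.81 m.

48.8 m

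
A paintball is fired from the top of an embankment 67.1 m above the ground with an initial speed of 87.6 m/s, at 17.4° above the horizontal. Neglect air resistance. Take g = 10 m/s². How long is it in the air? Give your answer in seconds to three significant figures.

Horizontal component vₓ = 87.60 cos 17.4° = 83.59 m/s; vertical v_y0 = 87.60 sin 17.4° = 26.20 m/s.
The projectile lands when y = 67.1 + (26.20) t − ½·10.0·t² = 0. Positive root: t = (26.20 + √(26.20² + 2·10.0·67.1)) / 10.0 = (26.20 + 45.04) / 10.0 = 7.123 s.

7.12 s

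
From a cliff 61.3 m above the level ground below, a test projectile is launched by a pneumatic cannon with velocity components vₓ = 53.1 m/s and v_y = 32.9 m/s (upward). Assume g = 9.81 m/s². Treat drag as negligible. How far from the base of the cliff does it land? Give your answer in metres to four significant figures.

With up positive and y = 0 at the ground: y(t) = 61.3 + (32.90) t − 4.905 t². Setting y = 0 and taking the positive root: t = [32.90 + √(32.90² + 2·9.81·61.3)] / 9.81 = (32.90 + 47.80) / 9.81 = 8.227 s.
Horizontal distance: R = vₓ t = 53.10 × 8.227 = 436.8 m.

436.8 m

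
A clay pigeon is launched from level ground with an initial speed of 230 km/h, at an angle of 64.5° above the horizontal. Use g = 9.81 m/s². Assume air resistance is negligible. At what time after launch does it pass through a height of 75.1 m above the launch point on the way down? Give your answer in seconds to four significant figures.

10.26 s

Convert: 230 km/h = 230/3.6 = 63.89 m/s.
Resolve: vₓ = 63.89 cos 64.5° = 27.50 m/s and v_y0 = 63.89 sin 64.5° = 57.67 m/s.
Require v_y0 t − ½ g t² = 75.1, i.e. 4.905 t² − 57.67 t + 75.1 = 0.
t = [57.67 ± √(57.67² − 2·9.81·75.1)] / 9.81 = (57.67 ± 43.03) / 9.81, so t = 1.492 s or t = 10.26 s.
The descending-branch root is 10.26 s.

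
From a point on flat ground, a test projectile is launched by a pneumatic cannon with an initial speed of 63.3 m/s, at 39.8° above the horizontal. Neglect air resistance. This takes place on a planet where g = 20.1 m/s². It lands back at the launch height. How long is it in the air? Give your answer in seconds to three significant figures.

Horizontal component vₓ = 63.30 cos 39.8° = 48.63 m/s; vertical v_y0 = 63.30 sin 39.8° = 40.52 m/s.
Landing at launch height ⇒ T = 2 v_y0 / g = 2 × 40.52 / 20.1 = 4.032 s.

4.03 s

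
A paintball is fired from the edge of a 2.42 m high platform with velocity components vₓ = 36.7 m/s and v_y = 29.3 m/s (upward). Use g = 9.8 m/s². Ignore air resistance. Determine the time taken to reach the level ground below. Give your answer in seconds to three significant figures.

6.06 s

The projectile lands when y = 2.42 + (29.30) t − ½·9.80·t² = 0. Positive root: t = (29.30 + √(29.30² + 2·9.80·2.42)) / 9.80 = (29.30 + 30.10) / 9.80 = 6.061 s.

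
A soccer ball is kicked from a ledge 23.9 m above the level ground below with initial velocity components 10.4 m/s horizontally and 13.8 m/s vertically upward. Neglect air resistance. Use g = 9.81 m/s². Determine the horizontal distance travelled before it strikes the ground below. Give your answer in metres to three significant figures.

41.9 m

With up positive and y = 0 at the ground: y(t) = 23.9 + (13.80) t − 4.905 t². Setting y = 0 and taking the positive root: t = [13.80 + √(13.80² + 2·9.81·23.9)] / 9.81 = (13.80 + 25.68) / 9.81 = 4.024 s.
Horizontal distance: R = vₓ t = 10.40 × 4.024 = 41.85 m.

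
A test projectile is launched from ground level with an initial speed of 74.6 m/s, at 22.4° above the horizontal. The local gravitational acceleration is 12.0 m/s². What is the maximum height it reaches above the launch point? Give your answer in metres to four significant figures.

33.67 m

Components: vₓ = 74.60 cos 22.4° = 68.97 m/s, v_y0 = 74.60 sin 22.4° = 28.43 m/s.
At the apex v_y = 0, so H = v_y0²/(2g) = 28.43²/24.00 = 33.67 m.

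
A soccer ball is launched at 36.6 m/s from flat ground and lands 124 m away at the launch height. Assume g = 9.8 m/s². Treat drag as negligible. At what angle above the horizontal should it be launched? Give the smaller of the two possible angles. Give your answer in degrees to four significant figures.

From R = (v₀²/g) sin 2θ: sin 2θ = 9.80 × 124 / 1339.6 = 0.9072.
2θ = 65.12° or 180° − 65.12° = 114.9°, so θ = 32.56° or 57.44°.
The smaller angle is 32.56°.

32.56°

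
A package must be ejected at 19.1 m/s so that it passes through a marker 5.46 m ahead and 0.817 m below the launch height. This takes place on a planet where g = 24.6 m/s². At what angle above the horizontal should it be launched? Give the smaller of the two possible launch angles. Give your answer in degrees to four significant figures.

Trajectory: y = x tanθ − g x² (1 + tan²θ)/(2v₀²). With x = 5.46, y = −0.817, v₀ = 19.1, g = 24.6:
1.005 tan²θ − 5.46 tanθ + (0.1881) = 0.
tanθ = [5.46 ± √(5.46² − 4 × 1.005 × (0.1881))] / (2 × 1.005) = (5.46 ± 5.390) / 2.010, giving tanθ = 0.03468 or 5.397.
θ = 1.986° or 79.50°; the smaller is 1.986°.

1.986°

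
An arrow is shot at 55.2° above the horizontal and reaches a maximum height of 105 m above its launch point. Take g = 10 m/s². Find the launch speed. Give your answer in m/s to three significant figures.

55.8 m/s

At the peak v_y = 0, so v_y0 = √(2gH) = √(2 × 10.0 × 105) = 45.83 m/s.
v_y0 = v₀ sin θ ⇒ v₀ = 45.83 / sin 55.2° = 55.81 m/s.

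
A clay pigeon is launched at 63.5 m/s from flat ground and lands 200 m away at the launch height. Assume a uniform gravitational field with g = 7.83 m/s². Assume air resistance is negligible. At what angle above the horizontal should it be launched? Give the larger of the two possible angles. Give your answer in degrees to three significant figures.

R = v₀² sin 2θ / g gives sin 2θ = gR/v₀² = 7.83·200/63.5² = 0.3884.
2θ = 22.85° or 180° − 22.85° = 157.1°, so θ = 11.43° or 78.57°.
The larger angle is 78.57°.

78.6°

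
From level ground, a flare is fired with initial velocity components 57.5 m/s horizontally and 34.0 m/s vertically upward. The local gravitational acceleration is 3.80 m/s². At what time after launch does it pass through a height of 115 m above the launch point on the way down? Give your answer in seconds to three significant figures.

13.4 s

Set y = v_y0 t − ½ g t² = 115: 1.900 t² − 34.00 t + 115 = 0.
t = [34.00 ± √(34.00² − 2·3.80·115)] / 3.80 = (34.00 ± 16.79) / 3.80, so t = 4.528 s or t = 13.37 s.
The descending-branch root is 13.37 s.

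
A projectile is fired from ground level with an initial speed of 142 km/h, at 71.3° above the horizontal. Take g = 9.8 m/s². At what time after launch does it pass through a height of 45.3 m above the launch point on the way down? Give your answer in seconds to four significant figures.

6.112 s

Convert: 142 km/h = 142/3.6 = 39.44 m/s.
Components: vₓ = 39.44 cos 71.3° = 12.65 m/s, v_y0 = 39.44 sin 71.3° = 37.36 m/s.
Require v_y0 t − ½ g t² = 45.3, i.e. 4.900 t² − 37.36 t + 45.3 = 0.
t = [37.36 ± √(37.36² − 2·9.80·45.3)] / 9.80 = (37.36 ± 22.54) / 9.80, so t = 1.512 s or t = 6.112 s.
The descending-branch root is 6.112 s.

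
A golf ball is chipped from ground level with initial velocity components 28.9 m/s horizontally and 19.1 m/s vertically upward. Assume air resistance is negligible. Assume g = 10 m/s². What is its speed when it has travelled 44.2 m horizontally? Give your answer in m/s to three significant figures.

Time to reach x = 44.2 m: t = x/vₓ = 44.2/28.90 = 1.529 s.
Vertical velocity there: v_y = v_y0 − g t = 19.10 − 10.0 × 1.529 = 3.806 m/s.
Speed: √(vₓ² + v_y²) = √(28.90² + 3.806²) = 29.15 m/s.

29.1 m/s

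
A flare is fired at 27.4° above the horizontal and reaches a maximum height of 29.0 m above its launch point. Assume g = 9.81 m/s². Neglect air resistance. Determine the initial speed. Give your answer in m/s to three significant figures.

At the peak v_y = 0, so v_y0 = √(2gH) = √(2 × 9.81 × 29.0) = 23.85 m/s.
v_y0 = v₀ sin θ ⇒ v₀ = 23.85 / sin 27.4° = 51.83 m/s.

51.8 m/s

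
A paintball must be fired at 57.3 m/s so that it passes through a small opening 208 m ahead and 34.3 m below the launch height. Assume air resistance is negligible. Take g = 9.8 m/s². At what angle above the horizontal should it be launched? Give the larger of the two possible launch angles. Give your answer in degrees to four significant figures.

Trajectory: y = x tanθ − g x² (1 + tan²θ)/(2v₀²). With x = 208, y = −34.3, v₀ = 57.3, g = 9.80:
64.57 tan²θ − 208 tanθ + (30.27) = 0.
tanθ = [208 ± √(208² − 4 × 64.57 × (30.27))] / (2 × 64.57) = (208 ± 188.3) / 129.1, giving tanθ = 0.1528 or 3.069.
θ = 8.685° or 71.95°; the larger is 71.95°.

71.95°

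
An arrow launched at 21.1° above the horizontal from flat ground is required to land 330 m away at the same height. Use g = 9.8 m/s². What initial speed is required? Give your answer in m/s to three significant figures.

69.4 m/s

On level ground R = v₀² sin 2θ / g ⇒ v₀ = √(gR / sin 2θ).
v₀ = √(9.80 × 330 / sin 42.20°) = √(3234 / 0.6717) = √4814.5 = 69.39 m/s.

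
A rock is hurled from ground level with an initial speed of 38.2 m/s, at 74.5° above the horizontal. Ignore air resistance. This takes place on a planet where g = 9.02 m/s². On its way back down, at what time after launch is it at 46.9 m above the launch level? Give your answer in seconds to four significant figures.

Resolve: vₓ = 38.20 cos 74.5° = 10.21 m/s and v_y0 = 38.20 sin 74.5° = 36.81 m/s.
Height y(t) = 36.81 t − 4.510 t² = 46.9 gives 4.510 t² − 36.81 t + 46.9 = 0.
Quadratic formula: t = (36.81 ± √508.95) / 9.02 = (36.81 ± 22.56) / 9.02 → t = 1.580 s or 6.582 s.
The descending-branch root is 6.582 s.

6.582 s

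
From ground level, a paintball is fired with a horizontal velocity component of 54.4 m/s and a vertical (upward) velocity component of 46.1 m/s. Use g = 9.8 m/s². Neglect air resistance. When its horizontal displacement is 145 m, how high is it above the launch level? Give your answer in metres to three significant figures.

88.1 m

x = vₓ t ⇒ t = 145/54.40 = 2.665 s.
Height: y = v_y0 t − ½ g t² = 46.10 × 2.665 − 4.900 × 2.665² = 122.9 − 34.81 = 88.06 m.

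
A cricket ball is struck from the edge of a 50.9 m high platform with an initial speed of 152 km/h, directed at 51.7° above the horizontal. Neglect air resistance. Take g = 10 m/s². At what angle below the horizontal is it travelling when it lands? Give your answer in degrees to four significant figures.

60.36°

Convert: 152 km/h = 152/3.6 = 42.22 m/s.
vₓ = 42.22 cos 51.7° = 26.17 m/s; v_y0 = 42.22 sin 51.7° = 33.14 m/s.
The projectile lands when y = 50.9 + (33.14) t − ½·10.0·t² = 0. Positive root: t = (33.14 + √(33.14² + 2·10.0·50.9)) / 10.0 = (33.14 + 46.00) / 10.0 = 7.913 s.
At impact: v_y = v_y0 − g t = −46.00 m/s; vₓ = 26.17 m/s.
Angle below horizontal: arctan(|v_y|/vₓ) = arctan(46.00/26.17) = 60.36°.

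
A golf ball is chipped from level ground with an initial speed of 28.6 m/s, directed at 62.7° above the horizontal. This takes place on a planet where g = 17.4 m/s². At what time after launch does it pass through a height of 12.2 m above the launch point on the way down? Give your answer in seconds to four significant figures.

Resolve: vₓ = 28.60 cos 62.7° = 13.12 m/s and v_y0 = 28.60 sin 62.7° = 25.41 m/s.
Require v_y0 t − ½ g t² = 12.2, i.e. 8.700 t² − 25.41 t + 12.2 = 0.
Quadratic formula: t = (25.41 ± √221.33) / 17.4 = (25.41 ± 14.88) / 17.4 → t = 0.6056 s or 2.316 s.
The descending-branch root is 2.316 s.

2.316 s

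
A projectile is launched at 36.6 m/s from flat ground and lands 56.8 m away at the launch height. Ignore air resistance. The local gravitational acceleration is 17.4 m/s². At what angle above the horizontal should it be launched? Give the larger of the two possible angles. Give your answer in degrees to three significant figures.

66.2°

R = v₀² sin 2θ / g gives sin 2θ = gR/v₀² = 17.4·56.8/36.6² = 0.7378.
2θ = 47.54° or 180° − 47.54° = 132.5°, so θ = 23.77° or 66.23°.
The larger angle is 66.23°.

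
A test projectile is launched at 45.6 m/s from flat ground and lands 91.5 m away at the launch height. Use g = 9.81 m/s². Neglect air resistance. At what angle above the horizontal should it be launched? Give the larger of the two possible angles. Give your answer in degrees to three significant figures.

From R = (v₀²/g) sin 2θ: sin 2θ = 9.81 × 91.5 / 2079.4 = 0.4317.
2θ = 25.57° or 180° − 25.57° = 154.4°, so θ = 12.79° or 77.21°.
The larger angle is 77.21°.

77.2°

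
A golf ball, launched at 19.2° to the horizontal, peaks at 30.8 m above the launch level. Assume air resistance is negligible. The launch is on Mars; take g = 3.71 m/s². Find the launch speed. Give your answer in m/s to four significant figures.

At the peak v_y = 0, so v_y0 = √(2gH) = √(2 × 3.71 × 30.8) = 15.12 m/s.
v_y0 = v₀ sin θ ⇒ v₀ = 15.12 / sin 19.2° = 45.97 m/s.

45.97 m/s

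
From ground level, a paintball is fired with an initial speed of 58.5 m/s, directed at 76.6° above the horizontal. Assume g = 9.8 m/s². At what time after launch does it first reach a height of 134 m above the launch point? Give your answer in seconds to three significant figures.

Horizontal component vₓ = 58.50 cos 76.6° = 13.56 m/s; vertical v_y0 = 58.50 sin 76.6° = 56.91 m/s.
Height y(t) = 56.91 t − 4.900 t² = 134 gives 4.900 t² − 56.91 t + 134 = 0.
t = [56.91 ± √(56.91² − 2·9.80·134)] / 9.80 = (56.91 ± 24.74) / 9.80, so t = 3.282 s or t = 8.331 s.
The first (ascending) time is 3.282 s.

3.28 s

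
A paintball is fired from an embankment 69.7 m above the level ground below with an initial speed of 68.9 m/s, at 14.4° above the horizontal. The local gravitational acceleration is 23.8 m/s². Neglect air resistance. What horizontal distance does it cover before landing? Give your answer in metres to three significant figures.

217 m

Horizontal component vₓ = 68.90 cos 14.4° = 66.74 m/s; vertical v_y0 = 68.90 sin 14.4° = 17.13 m/s.
Vertical motion (up positive, ground at y = 0): 11.90 t² − (17.13) t − 69.7 = 0, so t = (17.13 + √(17.13² + 2·23.8·69.7)) / 23.8 = (17.13 + 60.09) / 23.8 = 3.245 s.
Horizontal distance: R = vₓ t = 66.74 × 3.245 = 216.6 m.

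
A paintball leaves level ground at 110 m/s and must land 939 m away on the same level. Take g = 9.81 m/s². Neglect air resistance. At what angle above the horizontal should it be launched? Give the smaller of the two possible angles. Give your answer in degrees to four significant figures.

R = v₀² sin 2θ / g gives sin 2θ = gR/v₀² = 9.81·939/110² = 0.7613.
2θ = 49.58° or 180° − 49.58° = 130.4°, so θ = 24.79° or 65.21°.
The smaller angle is 24.79°.

24.79°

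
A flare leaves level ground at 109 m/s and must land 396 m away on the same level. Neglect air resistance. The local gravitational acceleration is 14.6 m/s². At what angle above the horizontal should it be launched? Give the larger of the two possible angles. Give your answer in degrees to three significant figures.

75.4°

Level-ground range R = v₀² sin(2θ)/g ⇒ sin(2θ) = gR/v₀² = 14.6 × 396 / 109² = 0.4866.
2θ = 29.12° or 180° − 29.12° = 150.9°, so θ = 14.56° or 75.44°.
The larger angle is 75.44°.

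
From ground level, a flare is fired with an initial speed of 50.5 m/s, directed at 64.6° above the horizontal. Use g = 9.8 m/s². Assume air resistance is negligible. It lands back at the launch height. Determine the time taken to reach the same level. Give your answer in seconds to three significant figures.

9.31 s

Resolve: vₓ = 50.50 cos 64.6° = 21.66 m/s and v_y0 = 50.50 sin 64.6° = 45.62 m/s.
It returns to y = 0 when t = 2 v_y0 / g = 2(45.62)/9.80 = 9.310 s.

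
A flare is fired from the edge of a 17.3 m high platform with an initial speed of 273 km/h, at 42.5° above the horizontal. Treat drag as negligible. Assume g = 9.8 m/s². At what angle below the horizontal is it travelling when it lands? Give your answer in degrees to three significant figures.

44.2°

Convert: 273 km/h = 273/3.6 = 75.83 m/s.
Components: vₓ = 75.83 cos 42.5° = 55.91 m/s, v_y0 = 75.83 sin 42.5° = 51.23 m/s.
Vertical motion (up positive, ground at y = 0): 4.900 t² − (51.23) t − 17.3 = 0, so t = (51.23 + √(51.23² + 2·9.80·17.3)) / 9.80 = (51.23 + 54.44) / 9.80 = 10.78 s.
At impact: v_y = v_y0 − g t = −54.44 m/s; vₓ = 55.91 m/s.
Angle below horizontal: arctan(|v_y|/vₓ) = arctan(54.44/55.91) = 44.24°.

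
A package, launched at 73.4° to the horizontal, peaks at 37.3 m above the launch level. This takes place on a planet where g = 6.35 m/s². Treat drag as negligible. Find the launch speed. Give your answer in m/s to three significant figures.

22.7 m/s

At the peak v_y = 0, so v_y0 = √(2gH) = √(2 × 6.35 × 37.3) = 21.76 m/s.
v_y0 = v₀ sin θ ⇒ v₀ = 21.76 / sin 73.4° = 22.71 m/s.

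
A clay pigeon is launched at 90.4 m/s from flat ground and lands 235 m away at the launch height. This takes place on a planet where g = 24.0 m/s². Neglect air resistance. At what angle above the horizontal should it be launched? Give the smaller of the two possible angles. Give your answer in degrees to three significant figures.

From R = (v₀²/g) sin 2θ: sin 2θ = 24.0 × 235 / 8172.2 = 0.6901.
2θ = 43.64° or 180° − 43.64° = 136.4°, so θ = 21.82° or 68.18°.
The smaller angle is 21.82°.

21.8°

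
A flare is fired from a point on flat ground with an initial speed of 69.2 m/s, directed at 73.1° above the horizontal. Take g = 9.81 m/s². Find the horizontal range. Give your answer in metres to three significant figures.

vₓ = 69.20 cos 73.1° = 20.12 m/s; v_y0 = 69.20 sin 73.1° = 66.21 m/s.
Flight time T = 2 v_y0 / g = 13.50 s.
Horizontal distance R = vₓ T = 20.12 × 13.50 = 271.5 m.

272 m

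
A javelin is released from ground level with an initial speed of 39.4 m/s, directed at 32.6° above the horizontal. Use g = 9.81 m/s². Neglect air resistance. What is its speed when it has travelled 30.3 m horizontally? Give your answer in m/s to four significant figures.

vₓ = 39.40 cos 32.6° = 33.19 m/s; v_y0 = 39.40 sin 32.6° = 21.23 m/s.
x = vₓ t ⇒ t = 30.3/33.19 = 0.9129 s.
Vertical velocity there: v_y = v_y0 − g t = 21.23 − 9.81 × 0.9129 = 12.27 m/s.
Speed: √(vₓ² + v_y²) = √(33.19² + 12.27²) = 35.39 m/s.

35.39 m/s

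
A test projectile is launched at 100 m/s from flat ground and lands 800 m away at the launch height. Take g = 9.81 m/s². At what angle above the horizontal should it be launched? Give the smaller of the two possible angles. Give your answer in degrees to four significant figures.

R = v₀² sin 2θ / g gives sin 2θ = gR/v₀² = 9.81·800/100² = 0.7848.
2θ = 51.70° or 180° − 51.70° = 128.3°, so θ = 25.85° or 64.15°.
The smaller angle is 25.85°.

25.85°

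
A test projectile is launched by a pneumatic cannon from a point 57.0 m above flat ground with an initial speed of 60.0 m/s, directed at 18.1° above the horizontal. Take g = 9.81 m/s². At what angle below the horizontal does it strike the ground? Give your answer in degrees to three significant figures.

33.9°

Resolve: vₓ = 60.00 cos 18.1° = 57.03 m/s and v_y0 = 60.00 sin 18.1° = 18.64 m/s.
The projectile lands when y = 57.0 + (18.64) t − ½·9.81·t² = 0. Positive root: t = (18.64 + √(18.64² + 2·9.81·57.0)) / 9.81 = (18.64 + 38.29) / 9.81 = 5.803 s.
At impact: v_y = v_y0 − g t = −38.29 m/s; vₓ = 57.03 m/s.
Angle below horizontal: arctan(|v_y|/vₓ) = arctan(38.29/57.03) = 33.87°.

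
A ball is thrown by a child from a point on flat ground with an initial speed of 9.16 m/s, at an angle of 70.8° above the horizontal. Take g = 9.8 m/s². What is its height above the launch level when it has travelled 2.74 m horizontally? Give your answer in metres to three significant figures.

Horizontal component vₓ = 9.160 cos 70.8° = 3.012 m/s; vertical v_y0 = 9.160 sin 70.8° = 8.650 m/s.
At x = 2.74 m, t = x/vₓ = 2.74/3.012 = 0.9096 s.
Height: y = v_y0 t − ½ g t² = 8.650 × 0.9096 − 4.900 × 0.9096² = 7.868 − 4.054 = 3.814 m.

3.81 m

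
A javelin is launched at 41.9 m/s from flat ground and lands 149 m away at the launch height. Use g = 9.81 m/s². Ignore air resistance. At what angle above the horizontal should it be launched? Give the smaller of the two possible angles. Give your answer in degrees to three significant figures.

28.2°

From R = (v₀²/g) sin 2θ: sin 2θ = 9.81 × 149 / 1755.6 = 0.8326.
2θ = 56.36° or 180° − 56.36° = 123.6°, so θ = 28.18° or 61.82°.
The smaller angle is 28.18°.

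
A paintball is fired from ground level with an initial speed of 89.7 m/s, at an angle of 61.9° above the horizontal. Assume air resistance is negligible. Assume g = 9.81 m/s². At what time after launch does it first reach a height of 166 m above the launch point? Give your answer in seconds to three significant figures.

Resolve: vₓ = 89.70 cos 61.9° = 42.25 m/s and v_y0 = 89.70 sin 61.9° = 79.13 m/s.
Height y(t) = 79.13 t − 4.905 t² = 166 gives 4.905 t² − 79.13 t + 166 = 0.
Quadratic formula: t = (79.13 ± √3004.1) / 9.81 = (79.13 ± 54.81) / 9.81 → t = 2.479 s or 13.65 s.
The first (ascending) time is 2.479 s.

2.48 s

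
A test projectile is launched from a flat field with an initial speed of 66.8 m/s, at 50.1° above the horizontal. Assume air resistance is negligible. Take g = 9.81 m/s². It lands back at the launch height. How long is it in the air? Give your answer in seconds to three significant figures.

vₓ = 66.80 cos 50.1° = 42.85 m/s; v_y0 = 66.80 sin 50.1° = 51.25 m/s.
It returns to y = 0 when t = 2 v_y0 / g = 2(51.25)/9.81 = 10.45 s.

10.4 s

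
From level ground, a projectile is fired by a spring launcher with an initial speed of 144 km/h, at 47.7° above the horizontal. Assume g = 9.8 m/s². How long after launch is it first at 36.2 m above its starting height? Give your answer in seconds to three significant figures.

1.71 s

Convert: 144 km/h = 144/3.6 = 40.00 m/s.
vₓ = 40.00 cos 47.7° = 26.92 m/s; v_y0 = 40.00 sin 47.7° = 29.59 m/s.
Set y = v_y0 t − ½ g t² = 36.2: 4.900 t² − 29.59 t + 36.2 = 0.
Quadratic formula: t = (29.59 ± √165.77) / 9.80 = (29.59 ± 12.88) / 9.80 → t = 1.705 s or 4.333 s.
The first (ascending) time is 1.705 s.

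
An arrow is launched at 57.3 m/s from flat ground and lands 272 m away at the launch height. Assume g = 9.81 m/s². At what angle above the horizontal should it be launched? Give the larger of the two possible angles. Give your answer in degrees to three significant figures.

R = v₀² sin 2θ / g gives sin 2θ = gR/v₀² = 9.81·272/57.3² = 0.8127.
2θ = 54.36° or 180° − 54.36° = 125.6°, so θ = 27.18° or 62.82°.
The larger angle is 62.82°.

62.8°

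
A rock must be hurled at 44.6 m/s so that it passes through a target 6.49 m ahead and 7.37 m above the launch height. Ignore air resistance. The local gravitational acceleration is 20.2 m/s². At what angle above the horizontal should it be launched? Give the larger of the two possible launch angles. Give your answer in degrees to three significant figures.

Trajectory: y = x tanθ − g x² (1 + tan²θ)/(2v₀²). With x = 6.49, y = 7.37, v₀ = 44.6, g = 20.2:
0.2139 tan²θ − 6.49 tanθ + (7.584) = 0.
tanθ = [6.49 ± √(6.49² − 4 × 0.2139 × (7.584))] / (2 × 0.2139) = (6.49 ± 5.969) / 0.4277, giving tanθ = 1.217 or 29.13.
θ = 50.60° or 88.03°; the larger is 88.03°.

88.0°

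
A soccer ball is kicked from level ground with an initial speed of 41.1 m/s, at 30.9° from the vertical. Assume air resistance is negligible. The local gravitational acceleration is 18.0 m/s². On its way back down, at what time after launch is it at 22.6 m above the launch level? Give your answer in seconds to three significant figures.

3.11 s

vₓ = 41.10 sin 30.9° = 21.11 m/s; v_y0 = 41.10 cos 30.9° = 35.27 m/s.
Height y(t) = 35.27 t − 9.000 t² = 22.6 gives 9.000 t² − 35.27 t + 22.6 = 0.
Quadratic formula: t = (35.27 ± √430.12) / 18.0 = (35.27 ± 20.74) / 18.0 → t = 0.8071 s or 3.111 s.
The descending-branch root is 3.111 s.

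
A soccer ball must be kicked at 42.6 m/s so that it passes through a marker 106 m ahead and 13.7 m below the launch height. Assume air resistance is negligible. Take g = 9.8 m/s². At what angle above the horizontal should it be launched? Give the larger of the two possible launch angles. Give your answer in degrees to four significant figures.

73.28°

Trajectory: y = x tanθ − g x² (1 + tan²θ)/(2v₀²). With x = 106, y = −13.7, v₀ = 42.6, g = 9.80:
30.34 tan²θ − 106 tanθ + (16.64) = 0.
tanθ = [106 ± √(106² − 4 × 30.34 × (16.64))] / (2 × 30.34) = (106 ± 96.00) / 60.68, giving tanθ = 0.1647 or 3.329.
θ = 9.354° or 73.28°; the larger is 73.28°.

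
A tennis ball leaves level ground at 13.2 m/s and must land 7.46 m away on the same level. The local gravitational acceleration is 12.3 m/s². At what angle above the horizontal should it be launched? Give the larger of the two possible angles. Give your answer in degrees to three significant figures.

74.1°

Level-ground range R = v₀² sin(2θ)/g ⇒ sin(2θ) = gR/v₀² = 12.3 × 7.46 / 13.2² = 0.5266.
2θ = 31.78° or 180° − 31.78° = 148.2°, so θ = 15.89° or 74.11°.
The larger angle is 74.11°.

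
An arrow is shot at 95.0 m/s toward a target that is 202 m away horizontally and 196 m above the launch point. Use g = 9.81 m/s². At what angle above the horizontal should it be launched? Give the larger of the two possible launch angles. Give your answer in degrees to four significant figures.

Trajectory: y = x tanθ − g x² (1 + tan²θ)/(2v₀²). With x = 202, y = 196, v₀ = 95.0, g = 9.81:
22.18 tan²θ − 202 tanθ + (218.2) = 0.
tanθ = [202 ± √(202² − 4 × 22.18 × (218.2))] / (2 × 22.18) = (202 ± 146.5) / 44.35, giving tanθ = 1.252 or 7.856.
θ = 51.39° or 82.75°; the larger is 82.75°.

82.75°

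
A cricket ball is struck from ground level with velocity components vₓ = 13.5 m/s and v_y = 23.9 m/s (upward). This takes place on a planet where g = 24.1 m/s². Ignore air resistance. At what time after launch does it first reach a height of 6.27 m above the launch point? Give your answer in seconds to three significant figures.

0.311 s

Require v_y0 t − ½ g t² = 6.27, i.e. 12.05 t² − 23.90 t + 6.27 = 0.
t = [23.90 ± √(23.90² − 2·24.1·6.27)] / 24.1 = (23.90 ± 16.40) / 24.1, so t = 0.3112 s or t = 1.672 s.
The first (ascending) time is 0.3112 s.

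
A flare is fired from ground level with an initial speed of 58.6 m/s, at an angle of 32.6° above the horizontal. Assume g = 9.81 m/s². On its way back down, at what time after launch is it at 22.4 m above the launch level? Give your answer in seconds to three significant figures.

5.62 s

vₓ = 58.60 cos 32.6° = 49.37 m/s; v_y0 = 58.60 sin 32.6° = 31.57 m/s.
Require v_y0 t − ½ g t² = 22.4, i.e. 4.905 t² − 31.57 t + 22.4 = 0.
Quadratic formula: t = (31.57 ± √557.30) / 9.81 = (31.57 ± 23.61) / 9.81 → t = 0.8119 s or 5.625 s.
The descending-branch root is 5.625 s.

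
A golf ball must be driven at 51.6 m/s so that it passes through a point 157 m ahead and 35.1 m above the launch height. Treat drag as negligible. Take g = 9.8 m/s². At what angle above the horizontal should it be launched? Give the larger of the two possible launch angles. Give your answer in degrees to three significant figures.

Trajectory: y = x tanθ − g x² (1 + tan²θ)/(2v₀²). With x = 157, y = 35.1, v₀ = 51.6, g = 9.80:
45.36 tan²θ − 157 tanθ + (80.46) = 0.
tanθ = [157 ± √(157² − 4 × 45.36 × (80.46))] / (2 × 45.36) = (157 ± 100.2) / 90.72, giving tanθ = 0.6256 or 2.835.
θ = 32.03° or 70.57°; the larger is 70.57°.

70.6°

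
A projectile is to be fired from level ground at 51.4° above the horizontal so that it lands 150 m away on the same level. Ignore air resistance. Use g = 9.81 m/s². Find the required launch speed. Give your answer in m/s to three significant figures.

38.8 m/s

Level-ground range: R = v₀² sin(2θ)/g, so v₀ = √(gR / sin 2θ).
v₀ = √(9.81 × 150 / sin 102.8°) = √(1472 / 0.9751) = √1509.0 = 38.85 m/s.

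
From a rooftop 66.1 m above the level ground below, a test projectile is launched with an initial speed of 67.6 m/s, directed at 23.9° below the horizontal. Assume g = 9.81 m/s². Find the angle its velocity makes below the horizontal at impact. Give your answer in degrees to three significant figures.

36.2°

Horizontal component vₓ = 67.60 cos 23.9° = 61.80 m/s; vertical v_y0 = −27.39 m/s (downward).
Vertical motion (up positive, ground at y = 0): 4.905 t² − (−27.39) t − 66.1 = 0, so t = (−27.39 + √(27.39² + 2·9.81·66.1)) / 9.81 = (−27.39 + 45.24) / 9.81 = 1.820 s.
At impact: v_y = v_y0 − g t = −45.24 m/s; vₓ = 61.80 m/s.
Angle below horizontal: arctan(|v_y|/vₓ) = arctan(45.24/61.80) = 36.21°.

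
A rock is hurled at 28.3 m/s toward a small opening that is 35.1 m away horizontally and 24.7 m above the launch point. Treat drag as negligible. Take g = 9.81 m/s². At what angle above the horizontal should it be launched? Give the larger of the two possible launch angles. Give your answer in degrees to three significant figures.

73.6°

Trajectory: y = x tanθ − g x² (1 + tan²θ)/(2v₀²). With x = 35.1, y = 24.7, v₀ = 28.3, g = 9.81:
7.545 tan²θ − 35.1 tanθ + (32.25) = 0.
tanθ = [35.1 ± √(35.1² − 4 × 7.545 × (32.25))] / (2 × 7.545) = (35.1 ± 16.09) / 15.09, giving tanθ = 1.260 or 3.392.
θ = 51.56° or 73.57°; the larger is 73.57°.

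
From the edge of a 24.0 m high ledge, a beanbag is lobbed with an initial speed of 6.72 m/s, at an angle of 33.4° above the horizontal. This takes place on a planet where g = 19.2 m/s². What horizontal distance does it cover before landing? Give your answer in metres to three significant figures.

Resolve: vₓ = 6.720 cos 33.4° = 5.610 m/s and v_y0 = 6.720 sin 33.4° = 3.699 m/s.
Vertical motion (up positive, ground at y = 0): 9.600 t² − (3.699) t − 24.0 = 0, so t = (3.699 + √(3.699² + 2·19.2·24.0)) / 19.2 = (3.699 + 30.58) / 19.2 = 1.786 s.
Horizontal distance: R = vₓ t = 5.610 × 1.786 = 10.02 m.

10.0 m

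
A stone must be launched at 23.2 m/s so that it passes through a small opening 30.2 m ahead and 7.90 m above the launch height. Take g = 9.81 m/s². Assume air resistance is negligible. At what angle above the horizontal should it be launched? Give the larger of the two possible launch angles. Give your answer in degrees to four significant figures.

71.44°

Trajectory: y = x tanθ − g x² (1 + tan²θ)/(2v₀²). With x = 30.2, y = 7.90, v₀ = 23.2, g = 9.81:
8.311 tan²θ − 30.2 tanθ + (16.21) = 0.
tanθ = [30.2 ± √(30.2² − 4 × 8.311 × (16.21))] / (2 × 8.311) = (30.2 ± 19.32) / 16.62, giving tanθ = 0.6548 or 2.979.
θ = 33.22° or 71.44°; the larger is 71.44°.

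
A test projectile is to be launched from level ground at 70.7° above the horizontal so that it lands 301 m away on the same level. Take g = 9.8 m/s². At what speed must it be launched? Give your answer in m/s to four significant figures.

68.76 m/s

On level ground R = v₀² sin 2θ / g ⇒ v₀ = √(gR / sin 2θ).
v₀ = √(9.80 × 301 / sin 141.4°) = √(2950 / 0.6239) = √4728.2 = 68.76 m/s.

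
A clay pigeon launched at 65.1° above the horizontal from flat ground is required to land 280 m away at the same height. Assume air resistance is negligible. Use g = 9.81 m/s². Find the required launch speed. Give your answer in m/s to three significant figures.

60.0 m/s

From R = (v₀² / g) sin 2θ: v₀ = √(gR / sin 2θ).
v₀ = √(9.81 × 280 / sin 130.2°) = √(2747 / 0.7638) = √3596.2 = 59.97 m/s.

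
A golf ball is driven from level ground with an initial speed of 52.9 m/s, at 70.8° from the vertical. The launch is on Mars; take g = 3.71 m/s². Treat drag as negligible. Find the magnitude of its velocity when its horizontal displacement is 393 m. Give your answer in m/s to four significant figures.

Resolve: vₓ = 52.90 sin 70.8° = 49.96 m/s and v_y0 = 52.90 cos 70.8° = 17.40 m/s.
Time to reach x = 393 m: t = x/vₓ = 393/49.96 = 7.867 s.
Vertical velocity there: v_y = v_y0 − g t = 17.40 − 3.71 × 7.867 = −11.79 m/s.
Speed: √(vₓ² + v_y²) = √(49.96² + 11.79²) = 51.33 m/s.

51.33 m/s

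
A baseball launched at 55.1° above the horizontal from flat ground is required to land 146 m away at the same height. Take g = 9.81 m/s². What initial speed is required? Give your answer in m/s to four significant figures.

39.07 m/s

On level ground R = v₀² sin 2θ / g ⇒ v₀ = √(gR / sin 2θ).
v₀ = √(9.81 × 146 / sin 110.2°) = √(1432 / 0.9385) = √1526.1 = 39.07 m/s.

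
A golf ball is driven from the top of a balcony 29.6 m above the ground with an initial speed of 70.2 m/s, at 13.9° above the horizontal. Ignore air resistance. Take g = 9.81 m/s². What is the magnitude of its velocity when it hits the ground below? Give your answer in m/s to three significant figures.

Components: vₓ = 70.20 cos 13.9° = 68.14 m/s, v_y0 = 70.20 sin 13.9° = 16.86 m/s.
Vertical motion (up positive, ground at y = 0): 4.905 t² − (16.86) t − 29.6 = 0, so t = (16.86 + √(16.86² + 2·9.81·29.6)) / 9.81 = (16.86 + 29.41) / 9.81 = 4.717 s.
Vertical velocity at impact: v_y = v_y0 − g t = 16.86 − 9.81 × 4.717 = −29.41 m/s.
Speed: |v| = √(vₓ² + v_y²) = √(68.14² + 29.41²) = 74.22 m/s.

74.2 m/s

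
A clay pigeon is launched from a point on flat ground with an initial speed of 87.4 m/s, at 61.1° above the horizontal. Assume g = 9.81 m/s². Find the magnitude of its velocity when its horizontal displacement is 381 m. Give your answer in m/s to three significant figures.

Horizontal component vₓ = 87.40 cos 61.1° = 42.24 m/s; vertical v_y0 = 87.40 sin 61.1° = 76.52 m/s.
x = vₓ t ⇒ t = 381/42.24 = 9.020 s.
Vertical velocity there: v_y = v_y0 − g t = 76.52 − 9.81 × 9.020 = −11.97 m/s.
Speed: √(vₓ² + v_y²) = √(42.24² + 11.97²) = 43.90 m/s.

43.9 m/s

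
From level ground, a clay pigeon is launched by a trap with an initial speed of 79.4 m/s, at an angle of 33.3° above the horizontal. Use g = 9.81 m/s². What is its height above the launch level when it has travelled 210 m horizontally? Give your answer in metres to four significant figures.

vₓ = 79.40 cos 33.3° = 66.36 m/s; v_y0 = 79.40 sin 33.3° = 43.59 m/s.
Time to reach x = 210 m: t = x/vₓ = 210/66.36 = 3.164 s.
Height: y = v_y0 t − ½ g t² = 43.59 × 3.164 − 4.905 × 3.164² = 137.9 − 49.12 = 88.83 m.

88.83 m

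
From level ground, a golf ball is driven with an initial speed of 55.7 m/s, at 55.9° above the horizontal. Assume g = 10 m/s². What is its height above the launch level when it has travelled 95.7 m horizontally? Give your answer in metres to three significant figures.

94.4 m

Horizontal component vₓ = 55.70 cos 55.9° = 31.23 m/s; vertical v_y0 = 55.70 sin 55.9° = 46.12 m/s.
Time to reach x = 95.7 m: t = x/vₓ = 95.7/31.23 = 3.065 s.
Height: y = v_y0 t − ½ g t² = 46.12 × 3.065 − 5.000 × 3.065² = 141.3 − 46.96 = 94.39 m.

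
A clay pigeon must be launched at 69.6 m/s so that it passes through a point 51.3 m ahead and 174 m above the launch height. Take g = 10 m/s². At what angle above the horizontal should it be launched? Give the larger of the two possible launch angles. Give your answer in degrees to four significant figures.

Trajectory: y = x tanθ − g x² (1 + tan²θ)/(2v₀²). With x = 51.3, y = 174, v₀ = 69.6, g = 10.0:
2.716 tan²θ − 51.3 tanθ + (176.7) = 0.
tanθ = [51.3 ± √(51.3² − 4 × 2.716 × (176.7))] / (2 × 2.716) = (51.3 ± 26.68) / 5.433, giving tanθ = 4.533 or 14.35.
θ = 77.56° or 86.01°; the larger is 86.01°.

86.01°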